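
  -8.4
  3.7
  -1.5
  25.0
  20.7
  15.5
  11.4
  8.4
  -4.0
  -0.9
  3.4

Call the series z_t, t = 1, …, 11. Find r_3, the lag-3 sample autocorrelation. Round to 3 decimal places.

-0.370

Mean z̄ = (-8.4 + 3.7 − 1.5 + 25.0 + 20.7 + 15.5 + 11.4 + 8.4 − 4.0 − 0.9 + 3.4)/11 = 6.6636
Numerator Σ_{t=1}^{8}(z_t−z̄)(z_{t+3}−z̄) = -414.4467
Denominator Σ(z_t−z̄)² = 1120.6855
r_3 = -414.4467 / 1120.6855 = -0.370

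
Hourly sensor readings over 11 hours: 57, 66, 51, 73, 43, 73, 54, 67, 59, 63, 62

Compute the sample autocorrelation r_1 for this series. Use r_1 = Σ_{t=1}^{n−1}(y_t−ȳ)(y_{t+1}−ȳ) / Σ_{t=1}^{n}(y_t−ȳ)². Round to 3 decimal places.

Mean ȳ = (57 + 66 + 51 + 73 + 43 + 73 + 54 + 67 + 59 + 63 + 62)/11 = 60.7273
Numerator Σ_{t=1}^{10}(y_t−ȳ)(y_{t+1}−ȳ) = -762.0744
Denominator Σ(y_t−ȳ)² = 846.1818
r_1 = -762.0744 / 846.1818 = -0.901

-0.901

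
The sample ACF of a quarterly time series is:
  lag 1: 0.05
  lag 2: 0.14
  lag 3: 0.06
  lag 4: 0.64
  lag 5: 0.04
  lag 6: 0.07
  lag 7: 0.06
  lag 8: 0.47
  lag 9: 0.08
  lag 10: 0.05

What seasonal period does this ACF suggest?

The largest autocorrelation is r_4 = 0.64, with a weaker echo at lag 8 (0.47); the remaining lags stay at or below 0.14.
The dominant spike at lag 4 indicates a seasonal period of 4.

4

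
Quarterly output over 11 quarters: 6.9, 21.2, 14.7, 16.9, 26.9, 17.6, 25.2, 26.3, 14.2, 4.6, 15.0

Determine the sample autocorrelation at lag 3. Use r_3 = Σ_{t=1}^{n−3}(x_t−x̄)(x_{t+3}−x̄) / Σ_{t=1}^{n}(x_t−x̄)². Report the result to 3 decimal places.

Mean x̄ = (6.9 + 21.2 + 14.7 + 16.9 + 26.9 + 17.6 + 25.2 + 26.3 + 14.2 + 4.6 + 15.0)/11 = 17.2273
Numerator Σ_{t=1}^{8}(x_t−x̄)(x_{t+3}−x̄) = 4.0041
Denominator Σ(x_t−x̄)² = 542.0818
r_3 = 4.0041 / 542.0818 = 0.007

0.007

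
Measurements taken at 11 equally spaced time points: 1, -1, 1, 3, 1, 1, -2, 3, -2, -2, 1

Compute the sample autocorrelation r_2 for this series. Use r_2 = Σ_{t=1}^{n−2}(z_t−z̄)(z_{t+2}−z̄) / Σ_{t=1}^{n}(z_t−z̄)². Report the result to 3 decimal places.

-0.089

Mean z̄ = (1 − 1 + 1 + 3 + 1 + 1 − 2 + 3 − 2 − 2 + 1)/11 = 0.3636
Numerator Σ_{t=1}^{9}(z_t−z̄)(z_{t+2}−z̄) = -3.0826
Denominator Σ(z_t−z̄)² = 34.5455
r_2 = -3.0826 / 34.5455 = -0.089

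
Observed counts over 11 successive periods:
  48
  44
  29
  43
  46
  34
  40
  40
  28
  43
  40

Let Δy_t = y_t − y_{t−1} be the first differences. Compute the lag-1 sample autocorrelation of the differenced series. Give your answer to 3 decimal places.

-0.444

First differences Δy: -4, -15, 14, 3, -12, 6, 0, -12, 15, -3
Mean of differences = -0.8000
Numerator Σ(Δy_t−Δȳ)(Δy_{t+1}−Δȳ) = -442.4400
Denominator Σ(Δy_t−Δȳ)² = 997.6000
r_1(Δy) = -442.4400 / 997.6000 = -0.444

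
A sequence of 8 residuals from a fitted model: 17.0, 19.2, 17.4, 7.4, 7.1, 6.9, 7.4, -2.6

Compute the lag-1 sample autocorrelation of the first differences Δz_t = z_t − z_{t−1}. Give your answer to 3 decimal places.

-0.188

First differences Δz: 2.2, -1.8, -10.0, -0.3, -0.2, 0.5, -10.0
Mean of differences = -2.8000
Numerator Σ(Δz_t−Δz̄)(Δz_{t+1}−Δz̄) = -28.8800
Denominator Σ(Δz_t−Δz̄)² = 153.5800
r_1(Δz) = -28.8800 / 153.5800 = -0.188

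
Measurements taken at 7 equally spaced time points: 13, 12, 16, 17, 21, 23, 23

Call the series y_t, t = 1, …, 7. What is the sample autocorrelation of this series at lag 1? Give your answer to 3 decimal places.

Mean ȳ = (13 + 12 + 16 + 17 + 21 + 23 + 23)/7 = 17.8571
Σ(y_t−ȳ)(y_{t+1}−ȳ) = (28.4490) + (10.8776) + (1.5918) + (-2.6939) + (16.1633) + (26.4490) = 80.8367
Denominator Σ(y_t−ȳ)² = 124.8571
r_1 = 80.8367 / 124.8571 = 0.647

0.647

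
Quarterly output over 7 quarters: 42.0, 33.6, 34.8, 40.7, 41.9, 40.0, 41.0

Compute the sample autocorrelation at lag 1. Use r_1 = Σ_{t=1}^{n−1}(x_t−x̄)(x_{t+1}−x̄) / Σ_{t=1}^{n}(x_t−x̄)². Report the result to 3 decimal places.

0.135

Mean x̄ = (42.0 + 33.6 + 34.8 + 40.7 + 41.9 + 40.0 + 41.0)/7 = 39.1429
Deviations from mean: 2.8571, -5.5429, -4.3429, 1.5571, 2.7571, 0.8571, 1.8571
Σ(x_t−x̄)(x_{t+1}−x̄) = (-15.8367) + (24.0718) + (-6.7624) + (4.2933) + (2.3633) + (1.5918) = 9.7210
Denominator Σ(x_t−x̄)² = 71.9571
r_1 = 9.7210 / 71.9571 = 0.135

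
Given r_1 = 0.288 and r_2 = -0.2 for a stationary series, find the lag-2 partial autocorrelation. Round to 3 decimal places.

φ_{22} = (r_2 − r_1²) / (1 − r_1²)
r_1² = (0.288)² = 0.082944
Numerator = -0.2 − 0.0829 = -0.2829; denominator = 1 − 0.0829 = 0.9171
φ_{22} = -0.2829 / 0.9171 = -0.309

-0.309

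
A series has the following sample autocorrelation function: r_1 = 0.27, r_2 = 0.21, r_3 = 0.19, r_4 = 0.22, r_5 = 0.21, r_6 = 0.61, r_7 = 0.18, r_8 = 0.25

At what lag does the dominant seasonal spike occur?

6

The largest autocorrelation is r_6 = 0.61; the remaining lags stay at or below 0.27. The elevated value at lag 1 (0.27), dropping to 0.21 at lag 2, reflects decaying short-term dependence rather than seasonality.
The dominant spike at lag 6 indicates a seasonal period of 6.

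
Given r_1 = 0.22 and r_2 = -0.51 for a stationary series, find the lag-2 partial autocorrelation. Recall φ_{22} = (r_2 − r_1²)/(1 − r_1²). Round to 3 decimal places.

-0.587

φ_{22} = (r_2 − r_1²) / (1 − r_1²)
r_1² = (0.22)² = 0.0484
Numerator = -0.51 − 0.0484 = -0.5584; denominator = 1 − 0.0484 = 0.9516
φ_{22} = -0.5584 / 0.9516 = -0.587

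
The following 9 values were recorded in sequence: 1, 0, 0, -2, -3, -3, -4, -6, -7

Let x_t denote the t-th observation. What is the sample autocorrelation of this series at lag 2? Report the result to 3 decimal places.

0.296

Mean x̄ = (1 + 0 + 0 − 2 − 3 − 3 − 4 − 6 − 7)/9 = -2.6667
Numerator Σ_{t=1}^{7}(x_t−x̄)(x_{t+2}−x̄) = 17.7778
Denominator Σ(x_t−x̄)² = 60.0000
r_2 = 17.7778 / 60.0000 = 0.296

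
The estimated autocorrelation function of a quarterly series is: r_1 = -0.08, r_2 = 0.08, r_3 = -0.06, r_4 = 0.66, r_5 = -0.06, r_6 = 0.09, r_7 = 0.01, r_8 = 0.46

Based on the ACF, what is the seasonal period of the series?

4

The largest autocorrelation is r_4 = 0.66, with a weaker echo at lag 8 (0.46); the remaining lags stay at or below 0.09.
The dominant spike at lag 4 indicates a seasonal period of 4.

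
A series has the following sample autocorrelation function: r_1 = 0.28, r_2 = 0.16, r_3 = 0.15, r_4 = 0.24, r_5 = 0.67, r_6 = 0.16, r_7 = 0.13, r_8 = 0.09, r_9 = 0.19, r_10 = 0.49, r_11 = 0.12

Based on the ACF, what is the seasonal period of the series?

5

The largest autocorrelation is r_5 = 0.67, with a weaker echo at lag 10 (0.49); the remaining lags stay at or below 0.28. The elevated value at lag 1 (0.28), dropping to 0.16 at lag 2, reflects decaying short-term dependence rather than seasonality.
The dominant spike at lag 5 indicates a seasonal period of 5.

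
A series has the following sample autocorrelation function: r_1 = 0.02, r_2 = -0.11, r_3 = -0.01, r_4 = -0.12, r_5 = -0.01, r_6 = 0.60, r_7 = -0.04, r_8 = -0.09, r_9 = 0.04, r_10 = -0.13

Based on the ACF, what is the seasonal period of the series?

The largest autocorrelation is r_6 = 0.60; the remaining lags stay at or below 0.04.
The dominant spike at lag 6 indicates a seasonal period of 6.

6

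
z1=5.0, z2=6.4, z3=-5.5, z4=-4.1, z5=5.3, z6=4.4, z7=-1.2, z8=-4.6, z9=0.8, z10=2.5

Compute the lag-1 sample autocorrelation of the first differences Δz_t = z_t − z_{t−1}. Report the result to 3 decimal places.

-0.050

First differences Δz: 1.4, -11.9, 1.4, 9.4, -0.9, -5.6, -3.4, 5.4, 1.7
Mean of differences = -0.2778
Numerator Σ(Δz_t−Δz̄)(Δz_{t+1}−Δz̄) = -15.3527
Denominator Σ(Δz_t−Δz̄)² = 308.9756
r_1(Δz) = -15.3527 / 308.9756 = -0.050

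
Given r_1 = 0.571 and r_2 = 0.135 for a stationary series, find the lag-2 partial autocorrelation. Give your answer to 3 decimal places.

-0.283

φ_{22} = (r_2 − r_1²) / (1 − r_1²)
r_1² = (0.571)² = 0.326041
Numerator = 0.135 − 0.3260 = -0.1910; denominator = 1 − 0.3260 = 0.6740
φ_{22} = -0.1910 / 0.6740 = -0.283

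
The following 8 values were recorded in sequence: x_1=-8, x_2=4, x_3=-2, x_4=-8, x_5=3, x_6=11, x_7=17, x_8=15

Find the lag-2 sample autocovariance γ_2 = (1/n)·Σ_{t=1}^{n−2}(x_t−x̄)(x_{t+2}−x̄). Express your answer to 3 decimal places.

Mean x̄ = (-8 + 4 − 2 − 8 + 3 + 11 + 17 + 15)/8 = 4.0000
Deviations: -12.0000, 0.0000, -6.0000, -12.0000, -1.0000, 7.0000, 13.0000, 11.0000
Σ_{t=1}^{6}(x_t−x̄)(x_{t+2}−x̄) = 58.0000
γ_2 = 58.0000 / 8 = 7.250

7.250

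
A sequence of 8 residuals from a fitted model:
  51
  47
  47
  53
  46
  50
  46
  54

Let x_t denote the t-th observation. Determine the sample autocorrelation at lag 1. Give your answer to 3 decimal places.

-0.557

Mean x̄ = (51 + 47 + 47 + 53 + 46 + 50 + 46 + 54)/8 = 49.2500
Deviations from mean: 1.7500, -2.2500, -2.2500, 3.7500, -3.2500, 0.7500, -3.2500, 4.7500
Numerator Σ_{t=1}^{7}(x_t−x̄)(x_{t+1}−x̄) = -39.8125
Denominator Σ(x_t−x̄)² = 71.5000
r_1 = -39.8125 / 71.5000 = -0.557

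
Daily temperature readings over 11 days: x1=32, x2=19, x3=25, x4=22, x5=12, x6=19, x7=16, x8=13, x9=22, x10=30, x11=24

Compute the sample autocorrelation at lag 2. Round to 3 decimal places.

-0.010

Mean x̄ = (32 + 19 + 25 + 22 + 12 + 19 + 16 + 13 + 22 + 30 + 24)/11 = 21.2727
Numerator Σ_{t=1}^{9}(x_t−x̄)(x_{t+2}−x̄) = -4.2397
Denominator Σ(x_t−x̄)² = 406.1818
r_2 = -4.2397 / 406.1818 = -0.010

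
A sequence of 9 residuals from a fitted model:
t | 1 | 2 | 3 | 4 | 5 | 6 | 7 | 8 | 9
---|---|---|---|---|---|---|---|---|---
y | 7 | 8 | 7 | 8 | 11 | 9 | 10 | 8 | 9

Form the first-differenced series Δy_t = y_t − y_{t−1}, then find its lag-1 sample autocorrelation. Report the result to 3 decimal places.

-0.515

First differences Δy: 1, -1, 1, 3, -2, 1, -2, 1
Mean of differences = 0.2500
Numerator Σ(Δy_t−Δȳ)(Δy_{t+1}−Δȳ) = -11.0625
Denominator Σ(Δy_t−Δȳ)² = 21.5000
r_1(Δy) = -11.0625 / 21.5000 = -0.515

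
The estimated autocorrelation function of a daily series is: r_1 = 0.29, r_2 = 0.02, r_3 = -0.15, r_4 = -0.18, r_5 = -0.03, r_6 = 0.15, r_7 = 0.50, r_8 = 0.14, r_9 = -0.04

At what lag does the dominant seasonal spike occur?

The largest autocorrelation is r_7 = 0.50; the remaining lags stay at or below 0.29. The elevated value at lag 1 (0.29), dropping to 0.02 at lag 2, reflects decaying short-term dependence rather than seasonality.
The dominant spike at lag 7 indicates a seasonal period of 7.

7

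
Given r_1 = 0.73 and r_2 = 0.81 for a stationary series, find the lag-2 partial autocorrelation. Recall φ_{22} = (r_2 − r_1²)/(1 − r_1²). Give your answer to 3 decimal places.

φ_{22} = (r_2 − r_1²) / (1 − r_1²)
r_1² = (0.73)² = 0.5329
Numerator = 0.81 − 0.5329 = 0.2771; denominator = 1 − 0.5329 = 0.4671
φ_{22} = 0.2771 / 0.4671 = 0.593

0.593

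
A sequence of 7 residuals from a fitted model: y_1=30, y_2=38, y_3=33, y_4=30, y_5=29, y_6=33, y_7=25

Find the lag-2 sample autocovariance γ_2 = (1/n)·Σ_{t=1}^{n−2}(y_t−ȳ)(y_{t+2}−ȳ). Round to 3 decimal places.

Mean ȳ = (30 + 38 + 33 + 30 + 29 + 33 + 25)/7 = 31.1429
Σ_{t=1}^{5}(y_t−ȳ)(y_{t+2}−ȳ) = -2.8980
γ_2 = -2.8980 / 7 = -0.414

-0.414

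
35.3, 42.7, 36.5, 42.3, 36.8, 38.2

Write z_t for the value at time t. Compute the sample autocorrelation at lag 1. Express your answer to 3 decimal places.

-0.731

Mean z̄ = (35.3 + 42.7 + 36.5 + 42.3 + 36.8 + 38.2)/6 = 38.6333
Deviations from mean: -3.3333, 4.0667, -2.1333, 3.6667, -1.8333, -0.4333
Numerator Σ_{t=1}^{5}(z_t−z̄)(z_{t+1}−z̄) = -35.9811
Denominator Σ(z_t−z̄)² = 49.1933
r_1 = -35.9811 / 49.1933 = -0.731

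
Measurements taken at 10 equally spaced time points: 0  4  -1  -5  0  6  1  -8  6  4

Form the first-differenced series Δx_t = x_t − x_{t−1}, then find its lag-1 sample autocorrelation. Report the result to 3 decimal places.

First differences Δx: 4, -5, -4, 5, 6, -5, -9, 14, -2
Mean of differences = 0.4444
Numerator Σ(Δx_t−Δx̄)(Δx_{t+1}−Δx̄) = -130.0864
Denominator Σ(Δx_t−Δx̄)² = 422.2222
r_1(Δx) = -130.0864 / 422.2222 = -0.308

-0.308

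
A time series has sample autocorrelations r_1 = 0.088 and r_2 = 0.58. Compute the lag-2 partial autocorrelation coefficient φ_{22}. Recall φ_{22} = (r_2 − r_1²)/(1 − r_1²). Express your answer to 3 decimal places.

0.577

φ_{22} = (r_2 − r_1²) / (1 − r_1²)
r_1² = (0.088)² = 0.007744
Numerator = 0.58 − 0.0077 = 0.5723; denominator = 1 − 0.0077 = 0.9923
φ_{22} = 0.5723 / 0.9923 = 0.577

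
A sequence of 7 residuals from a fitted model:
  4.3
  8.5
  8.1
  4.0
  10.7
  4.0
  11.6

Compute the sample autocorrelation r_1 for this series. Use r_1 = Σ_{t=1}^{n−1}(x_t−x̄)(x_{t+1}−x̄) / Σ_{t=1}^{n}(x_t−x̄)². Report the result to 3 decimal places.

-0.666

Mean x̄ = (4.3 + 8.5 + 8.1 + 4.0 + 10.7 + 4.0 + 11.6)/7 = 7.3143
Deviations from mean: -3.0143, 1.1857, 0.7857, -3.3143, 3.3857, -3.3143, 4.2857
Numerator Σ_{t=1}^{6}(x_t−x̄)(x_{t+1}−x̄) = -41.8931
Denominator Σ(x_t−x̄)² = 62.9086
r_1 = -41.8931 / 62.9086 = -0.666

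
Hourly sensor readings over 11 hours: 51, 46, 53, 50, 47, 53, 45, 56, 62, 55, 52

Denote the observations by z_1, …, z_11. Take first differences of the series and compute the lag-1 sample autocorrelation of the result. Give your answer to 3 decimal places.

-0.386

First differences Δz: -5, 7, -3, -3, 6, -8, 11, 6, -7, -3
Mean of differences = 0.1000
Numerator Σ(Δz_t−Δz̄)(Δz_{t+1}−Δz̄) = -156.9100
Denominator Σ(Δz_t−Δz̄)² = 406.9000
r_1(Δz) = -156.9100 / 406.9000 = -0.386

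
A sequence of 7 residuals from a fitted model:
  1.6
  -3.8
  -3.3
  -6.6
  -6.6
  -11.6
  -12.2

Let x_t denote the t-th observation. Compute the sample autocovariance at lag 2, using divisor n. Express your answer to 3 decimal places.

Mean x̄ = (1.6 − 3.8 − 3.3 − 6.6 − 6.6 − 11.6 − 12.2)/7 = -6.0714
Deviations: 7.6714, 2.2714, 2.7714, -0.5286, -0.5286, -5.5286, -6.1286
Σ_{t=1}^{5}(x_t−x̄)(x_{t+2}−x̄) = 24.7569
γ_2 = 24.7569 / 7 = 3.537

3.537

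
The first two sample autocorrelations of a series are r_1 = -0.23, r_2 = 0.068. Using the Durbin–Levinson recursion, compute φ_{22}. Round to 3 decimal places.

φ_{22} = (r_2 − r_1²) / (1 − r_1²)
r_1² = (-0.23)² = 0.0529
Numerator = 0.068 − 0.0529 = 0.0151; denominator = 1 − 0.0529 = 0.9471
φ_{22} = 0.0151 / 0.9471 = 0.016

0.016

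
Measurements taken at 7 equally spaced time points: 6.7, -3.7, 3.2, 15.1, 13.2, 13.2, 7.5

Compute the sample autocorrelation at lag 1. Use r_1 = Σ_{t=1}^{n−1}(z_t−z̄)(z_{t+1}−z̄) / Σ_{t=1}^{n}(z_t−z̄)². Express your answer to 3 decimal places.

0.371

Mean z̄ = (6.7 − 3.7 + 3.2 + 15.1 + 13.2 + 13.2 + 7.5)/7 = 7.8857
Deviations from mean: -1.1857, -11.5857, -4.6857, 7.2143, 5.3143, 5.3143, -0.3857
Numerator Σ_{t=1}^{6}(z_t−z̄)(z_{t+1}−z̄) = 98.7512
Denominator Σ(z_t−z̄)² = 266.2686
r_1 = 98.7512 / 266.2686 = 0.371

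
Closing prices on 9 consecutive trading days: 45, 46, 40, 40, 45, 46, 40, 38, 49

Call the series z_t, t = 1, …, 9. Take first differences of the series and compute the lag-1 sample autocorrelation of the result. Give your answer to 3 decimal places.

First differences Δz: 1, -6, 0, 5, 1, -6, -2, 11
Mean of differences = 0.5000
Numerator Σ(Δz_t−Δz̄)(Δz_{t+1}−Δz̄) = -13.2500
Denominator Σ(Δz_t−Δz̄)² = 222.0000
r_1(Δz) = -13.2500 / 222.0000 = -0.060

-0.060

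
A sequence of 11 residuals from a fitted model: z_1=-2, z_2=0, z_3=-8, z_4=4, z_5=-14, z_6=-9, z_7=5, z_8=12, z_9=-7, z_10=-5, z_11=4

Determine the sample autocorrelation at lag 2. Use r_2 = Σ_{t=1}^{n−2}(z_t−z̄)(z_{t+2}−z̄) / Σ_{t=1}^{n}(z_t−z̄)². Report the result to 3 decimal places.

-0.422

Mean z̄ = (-2 + 0 − 8 + 4 − 14 − 9 + 5 + 12 − 7 − 5 + 4)/11 = -1.8182
Numerator Σ_{t=1}^{9}(z_t−z̄)(z_{t+2}−z̄) = -246.5207
Denominator Σ(z_t−z̄)² = 583.6364
r_2 = -246.5207 / 583.6364 = -0.422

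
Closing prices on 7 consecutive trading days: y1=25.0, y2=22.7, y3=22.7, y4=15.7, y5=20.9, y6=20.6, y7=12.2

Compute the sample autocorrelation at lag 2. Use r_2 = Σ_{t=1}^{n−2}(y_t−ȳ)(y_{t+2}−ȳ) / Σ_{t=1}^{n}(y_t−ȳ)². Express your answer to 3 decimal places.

-0.044

Mean ȳ = (25.0 + 22.7 + 22.7 + 15.7 + 20.9 + 20.6 + 12.2)/7 = 19.9714
Deviations from mean: 5.0286, 2.7286, 2.7286, -4.2714, 0.9286, 0.6286, -7.7714
Numerator Σ_{t=1}^{5}(y_t−ȳ)(y_{t+2}−ȳ) = -5.3016
Denominator Σ(y_t−ȳ)² = 120.0743
r_2 = -5.3016 / 120.0743 = -0.044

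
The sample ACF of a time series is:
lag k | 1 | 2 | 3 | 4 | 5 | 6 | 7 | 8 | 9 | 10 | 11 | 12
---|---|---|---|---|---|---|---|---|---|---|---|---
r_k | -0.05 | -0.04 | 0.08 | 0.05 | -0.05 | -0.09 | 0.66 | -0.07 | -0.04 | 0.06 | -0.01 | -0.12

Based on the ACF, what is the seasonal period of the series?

The largest autocorrelation is r_7 = 0.66; the remaining lags stay at or below 0.08.
The dominant spike at lag 7 indicates a seasonal period of 7.

7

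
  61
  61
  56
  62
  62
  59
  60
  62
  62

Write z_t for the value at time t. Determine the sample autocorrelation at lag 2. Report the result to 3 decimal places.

Mean z̄ = (61 + 61 + 56 + 62 + 62 + 59 + 60 + 62 + 62)/9 = 60.5556
Numerator Σ_{t=1}^{7}(z_t−z̄)(z_{t+2}−z̄) = -14.0617
Denominator Σ(z_t−z̄)² = 32.2222
r_2 = -14.0617 / 32.2222 = -0.436

-0.436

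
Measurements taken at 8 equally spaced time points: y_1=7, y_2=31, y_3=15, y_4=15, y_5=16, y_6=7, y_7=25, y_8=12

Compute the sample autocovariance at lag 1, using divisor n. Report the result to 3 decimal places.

Mean ȳ = (7 + 31 + 15 + 15 + 16 + 7 + 25 + 12)/8 = 16.0000
Σ_{t=1}^{7}(y_t−ȳ)(y_{t+1}−ȳ) = -266.0000
γ_1 = -266.0000 / 8 = -33.250

-33.250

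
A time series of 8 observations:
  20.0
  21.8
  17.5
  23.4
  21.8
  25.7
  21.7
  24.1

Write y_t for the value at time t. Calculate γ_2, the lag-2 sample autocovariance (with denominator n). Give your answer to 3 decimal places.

Mean ȳ = (20.0 + 21.8 + 17.5 + 23.4 + 21.8 + 25.7 + 21.7 + 24.1)/8 = 22.0000
Deviations: -2.0000, -0.2000, -4.5000, 1.4000, -0.2000, 3.7000, -0.3000, 2.1000
Σ_{t=1}^{6}(y_t−ȳ)(y_{t+2}−ȳ) = 22.6300
γ_2 = 22.6300 / 8 = 2.829

2.829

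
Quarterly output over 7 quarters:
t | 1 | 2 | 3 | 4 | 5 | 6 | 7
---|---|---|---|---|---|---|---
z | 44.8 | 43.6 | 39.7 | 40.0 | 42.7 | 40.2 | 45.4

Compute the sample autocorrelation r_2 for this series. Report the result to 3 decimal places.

Mean z̄ = (44.8 + 43.6 + 39.7 + 40.0 + 42.7 + 40.2 + 45.4)/7 = 42.3429
Deviations from mean: 2.4571, 1.2571, -2.6429, -2.3429, 0.3571, -2.1429, 3.0571
Numerator Σ_{t=1}^{5}(z_t−z̄)(z_{t+2}−z̄) = -4.2708
Denominator Σ(z_t−z̄)² = 34.1571
r_2 = -4.2708 / 34.1571 = -0.125

-0.125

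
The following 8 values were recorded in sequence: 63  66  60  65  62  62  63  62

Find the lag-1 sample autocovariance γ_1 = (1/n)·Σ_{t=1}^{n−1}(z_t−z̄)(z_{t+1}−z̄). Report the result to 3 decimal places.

Mean z̄ = (63 + 66 + 60 + 65 + 62 + 62 + 63 + 62)/8 = 62.8750
Deviations: 0.1250, 3.1250, -2.8750, 2.1250, -0.8750, -0.8750, 0.1250, -0.8750
Σ_{t=1}^{7}(z_t−z̄)(z_{t+1}−z̄) = -16.0156
γ_1 = -16.0156 / 8 = -2.002

-2.002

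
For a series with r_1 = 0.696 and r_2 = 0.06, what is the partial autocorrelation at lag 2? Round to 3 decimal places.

-0.823

φ_{22} = (r_2 − r_1²) / (1 − r_1²)
r_1² = (0.696)² = 0.484416
Numerator = 0.06 − 0.4844 = -0.4244; denominator = 1 − 0.4844 = 0.5156
φ_{22} = -0.4244 / 0.5156 = -0.823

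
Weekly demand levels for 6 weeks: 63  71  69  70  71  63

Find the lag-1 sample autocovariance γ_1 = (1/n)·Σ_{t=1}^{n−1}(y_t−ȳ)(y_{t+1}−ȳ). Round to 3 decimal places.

Mean ȳ = (63 + 71 + 69 + 70 + 71 + 63)/6 = 67.8333
Deviations: -4.8333, 3.1667, 1.1667, 2.1667, 3.1667, -4.8333
Σ_{t=1}^{5}(y_t−ȳ)(y_{t+1}−ȳ) = -17.5278
γ_1 = -17.5278 / 6 = -2.921

-2.921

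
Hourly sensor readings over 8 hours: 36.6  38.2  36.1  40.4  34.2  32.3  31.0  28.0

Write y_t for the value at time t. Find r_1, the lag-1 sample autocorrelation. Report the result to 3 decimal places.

Mean ȳ = (36.6 + 38.2 + 36.1 + 40.4 + 34.2 + 32.3 + 31.0 + 28.0)/8 = 34.6000
Deviations from mean: 2.0000, 3.6000, 1.5000, 5.8000, -0.4000, -2.3000, -3.6000, -6.6000
Σ(y_t−ȳ)(y_{t+1}−ȳ) = (7.2000) + (5.4000) + (8.7000) + (-2.3200) + (0.9200) + (8.2800) + (23.7600) = 51.9400
Denominator Σ(y_t−ȳ)² = 114.8200
r_1 = 51.9400 / 114.8200 = 0.452

0.452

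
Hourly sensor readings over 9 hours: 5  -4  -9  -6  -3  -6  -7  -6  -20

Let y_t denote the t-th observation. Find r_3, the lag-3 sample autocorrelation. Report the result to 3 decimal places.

0.019

Mean ȳ = (5 − 4 − 9 − 6 − 3 − 6 − 7 − 6 − 20)/9 = -6.2222
Σ(y_t−ȳ)(y_{t+3}−ȳ) = (2.4938) + (7.1605) + (-0.6173) + (-0.1728) + (0.7160) + (-3.0617) = 6.5185
Denominator Σ(y_t−ȳ)² = 339.5556
r_3 = 6.5185 / 339.5556 = 0.019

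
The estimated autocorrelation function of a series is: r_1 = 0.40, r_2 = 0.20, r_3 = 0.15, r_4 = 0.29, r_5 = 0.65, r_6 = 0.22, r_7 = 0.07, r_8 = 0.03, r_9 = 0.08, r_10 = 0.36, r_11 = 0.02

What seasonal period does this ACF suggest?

The largest autocorrelation is r_5 = 0.65; the remaining lags stay at or below 0.40. The elevated value at lag 1 (0.40), dropping to 0.20 at lag 2, reflects decaying short-term dependence rather than seasonality.
The dominant spike at lag 5 indicates a seasonal period of 5.

5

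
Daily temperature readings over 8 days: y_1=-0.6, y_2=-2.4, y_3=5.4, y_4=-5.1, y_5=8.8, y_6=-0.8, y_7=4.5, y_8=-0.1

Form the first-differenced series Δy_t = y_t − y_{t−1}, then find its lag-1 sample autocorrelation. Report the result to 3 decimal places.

-0.886

First differences Δy: -1.8, 7.8, -10.5, 13.9, -9.6, 5.3, -4.6
Mean of differences = 0.0714
Numerator Σ(Δy_t−Δȳ)(Δy_{t+1}−Δȳ) = -451.0880
Denominator Σ(Δy_t−Δȳ)² = 508.9143
r_1(Δy) = -451.0880 / 508.9143 = -0.886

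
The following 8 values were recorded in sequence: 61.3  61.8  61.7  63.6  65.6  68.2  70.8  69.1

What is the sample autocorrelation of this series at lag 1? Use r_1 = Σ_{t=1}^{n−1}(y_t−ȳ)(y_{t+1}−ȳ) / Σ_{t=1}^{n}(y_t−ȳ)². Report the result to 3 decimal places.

Mean ȳ = (61.3 + 61.8 + 61.7 + 63.6 + 65.6 + 68.2 + 70.8 + 69.1)/8 = 65.2625
Numerator Σ_{t=1}^{7}(y_t−ȳ)(y_{t+1}−ȳ) = 69.9248
Denominator Σ(y_t−ȳ)² = 97.2788
r_1 = 69.9248 / 97.2788 = 0.719

0.719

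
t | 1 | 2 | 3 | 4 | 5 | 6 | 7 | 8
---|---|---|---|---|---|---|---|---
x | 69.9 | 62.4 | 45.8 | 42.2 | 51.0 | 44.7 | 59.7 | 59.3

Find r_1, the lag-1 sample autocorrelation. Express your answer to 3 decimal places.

0.305

Mean x̄ = (69.9 + 62.4 + 45.8 + 42.2 + 51.0 + 44.7 + 59.7 + 59.3)/8 = 54.3750
Deviations from mean: 15.5250, 8.0250, -8.5750, -12.1750, -3.3750, -9.6750, 5.3250, 4.9250
Numerator Σ_{t=1}^{7}(x_t−x̄)(x_{t+1}−x̄) = 208.6244
Denominator Σ(x_t−x̄)² = 684.7950
r_1 = 208.6244 / 684.7950 = 0.305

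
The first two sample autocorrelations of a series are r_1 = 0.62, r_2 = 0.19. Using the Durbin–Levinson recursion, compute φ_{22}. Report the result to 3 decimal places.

φ_{22} = (r_2 − r_1²) / (1 − r_1²)
r_1² = (0.62)² = 0.3844
Numerator = 0.19 − 0.3844 = -0.1944; denominator = 1 − 0.3844 = 0.6156
φ_{22} = -0.1944 / 0.6156 = -0.316

-0.316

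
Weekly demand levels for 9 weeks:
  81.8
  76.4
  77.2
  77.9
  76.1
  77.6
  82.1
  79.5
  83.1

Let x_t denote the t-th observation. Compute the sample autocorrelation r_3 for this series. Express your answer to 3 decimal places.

-0.057

Mean x̄ = (81.8 + 76.4 + 77.2 + 77.9 + 76.1 + 77.6 + 82.1 + 79.5 + 83.1)/9 = 79.0778
Σ(x_t−x̄)(x_{t+3}−x̄) = (-3.2062) + (7.9738) + (2.7749) + (-3.5595) + (-1.2573) + (-5.9440) = -3.2181
Denominator Σ(x_t−x̄)² = 56.0356
r_3 = -3.2181 / 56.0356 = -0.057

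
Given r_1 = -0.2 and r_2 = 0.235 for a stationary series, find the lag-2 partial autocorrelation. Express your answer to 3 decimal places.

φ_{22} = (r_2 − r_1²) / (1 − r_1²)
r_1² = (-0.2)² = 0.04
Numerator = 0.235 − 0.0400 = 0.1950; denominator = 1 − 0.0400 = 0.9600
φ_{22} = 0.1950 / 0.9600 = 0.203

0.203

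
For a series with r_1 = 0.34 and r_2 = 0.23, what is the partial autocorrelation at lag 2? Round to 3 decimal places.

0.129

φ_{22} = (r_2 − r_1²) / (1 − r_1²)
r_1² = (0.34)² = 0.1156
Numerator = 0.23 − 0.1156 = 0.1144; denominator = 1 − 0.1156 = 0.8844
φ_{22} = 0.1144 / 0.8844 = 0.129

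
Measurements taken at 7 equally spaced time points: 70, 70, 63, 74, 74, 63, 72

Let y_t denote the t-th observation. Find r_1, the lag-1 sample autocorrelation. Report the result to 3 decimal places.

-0.438

Mean ȳ = (70 + 70 + 63 + 74 + 74 + 63 + 72)/7 = 69.4286
Deviations from mean: 0.5714, 0.5714, -6.4286, 4.5714, 4.5714, -6.4286, 2.5714
Numerator Σ_{t=1}^{6}(y_t−ȳ)(y_{t+1}−ȳ) = -57.7551
Denominator Σ(y_t−ȳ)² = 131.7143
r_1 = -57.7551 / 131.7143 = -0.438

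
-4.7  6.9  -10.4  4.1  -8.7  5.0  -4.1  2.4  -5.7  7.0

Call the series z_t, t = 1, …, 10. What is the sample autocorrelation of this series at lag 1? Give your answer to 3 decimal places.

-0.813

Mean z̄ = (-4.7 + 6.9 − 10.4 + 4.1 − 8.7 + 5.0 − 4.1 + 2.4 − 5.7 + 7.0)/10 = -0.8200
Numerator Σ_{t=1}^{9}(z_t−z̄)(z_{t+1}−z̄) = -319.2024
Denominator Σ(z_t−z̄)² = 392.6960
r_1 = -319.2024 / 392.6960 = -0.813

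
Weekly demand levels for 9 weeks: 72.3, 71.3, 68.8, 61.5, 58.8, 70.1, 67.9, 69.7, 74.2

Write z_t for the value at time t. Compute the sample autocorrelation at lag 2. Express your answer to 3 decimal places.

Mean z̄ = (72.3 + 71.3 + 68.8 + 61.5 + 58.8 + 70.1 + 67.9 + 69.7 + 74.2)/9 = 68.2889
Numerator Σ_{t=1}^{7}(z_t−z̄)(z_{t+2}−z̄) = -31.5902
Denominator Σ(z_t−z̄)² = 201.9089
r_2 = -31.5902 / 201.9089 = -0.156

-0.156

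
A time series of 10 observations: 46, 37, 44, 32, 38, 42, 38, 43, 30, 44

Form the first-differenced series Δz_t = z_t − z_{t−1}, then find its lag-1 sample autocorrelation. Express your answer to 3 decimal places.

-0.656

First differences Δz: -9, 7, -12, 6, 4, -4, 5, -13, 14
Mean of differences = -0.2222
Numerator Σ(Δz_t−Δz̄)(Δz_{t+1}−Δz̄) = -479.6049
Denominator Σ(Δz_t−Δz̄)² = 731.5556
r_1(Δz) = -479.6049 / 731.5556 = -0.656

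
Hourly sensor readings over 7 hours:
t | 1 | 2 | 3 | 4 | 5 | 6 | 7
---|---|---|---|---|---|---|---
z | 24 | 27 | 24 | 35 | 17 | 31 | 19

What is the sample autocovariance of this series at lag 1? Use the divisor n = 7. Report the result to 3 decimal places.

-25.808

Mean z̄ = (24 + 27 + 24 + 35 + 17 + 31 + 19)/7 = 25.2857
Deviations: -1.2857, 1.7143, -1.2857, 9.7143, -8.2857, 5.7143, -6.2857
Σ_{t=1}^{6}(z_t−z̄)(z_{t+1}−z̄) = -180.6531
γ_1 = -180.6531 / 7 = -25.808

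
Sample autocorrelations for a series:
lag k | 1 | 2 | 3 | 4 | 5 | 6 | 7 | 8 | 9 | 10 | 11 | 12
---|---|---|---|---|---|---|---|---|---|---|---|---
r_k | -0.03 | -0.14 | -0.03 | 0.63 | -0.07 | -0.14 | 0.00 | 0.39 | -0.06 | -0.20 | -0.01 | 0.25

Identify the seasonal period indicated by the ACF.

The largest autocorrelation is r_4 = 0.63, with weaker echoes at lags 8 (0.39) and 12 (0.25); the remaining lags stay at or below 0.00.
The dominant spike at lag 4 indicates a seasonal period of 4.

4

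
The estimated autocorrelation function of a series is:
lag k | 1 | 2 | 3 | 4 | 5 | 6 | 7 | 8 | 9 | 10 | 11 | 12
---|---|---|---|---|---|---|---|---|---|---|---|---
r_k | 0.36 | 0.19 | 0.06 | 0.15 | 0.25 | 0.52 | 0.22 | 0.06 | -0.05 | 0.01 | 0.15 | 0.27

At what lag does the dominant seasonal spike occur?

The largest autocorrelation is r_6 = 0.52; the remaining lags stay at or below 0.36. The elevated value at lag 1 (0.36), dropping to 0.19 at lag 2, reflects decaying short-term dependence rather than seasonality.
The dominant spike at lag 6 indicates a seasonal period of 6.

6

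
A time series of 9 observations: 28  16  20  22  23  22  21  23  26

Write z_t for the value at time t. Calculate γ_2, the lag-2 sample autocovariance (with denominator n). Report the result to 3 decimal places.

Mean z̄ = (28 + 16 + 20 + 22 + 23 + 22 + 21 + 23 + 26)/9 = 22.3333
Σ_{t=1}^{7}(z_t−z̄)(z_{t+2}−z̄) = -18.5556
γ_2 = -18.5556 / 9 = -2.062

-2.062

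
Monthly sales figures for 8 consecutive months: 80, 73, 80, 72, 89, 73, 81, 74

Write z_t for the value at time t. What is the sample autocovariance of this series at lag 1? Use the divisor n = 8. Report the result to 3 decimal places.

Mean z̄ = (80 + 73 + 80 + 72 + 89 + 73 + 81 + 74)/8 = 77.7500
Σ_{t=1}^{7}(z_t−z̄)(z_{t+1}−z̄) = -180.0625
γ_1 = -180.0625 / 8 = -22.508

-22.508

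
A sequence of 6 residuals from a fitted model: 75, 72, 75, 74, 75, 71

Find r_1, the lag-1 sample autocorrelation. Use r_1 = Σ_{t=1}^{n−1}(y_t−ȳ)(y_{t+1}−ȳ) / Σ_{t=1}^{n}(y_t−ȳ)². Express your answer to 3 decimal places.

Mean ȳ = (75 + 72 + 75 + 74 + 75 + 71)/6 = 73.6667
Deviations from mean: 1.3333, -1.6667, 1.3333, 0.3333, 1.3333, -2.6667
Numerator Σ_{t=1}^{5}(y_t−ȳ)(y_{t+1}−ȳ) = -7.1111
Denominator Σ(y_t−ȳ)² = 15.3333
r_1 = -7.1111 / 15.3333 = -0.464

-0.464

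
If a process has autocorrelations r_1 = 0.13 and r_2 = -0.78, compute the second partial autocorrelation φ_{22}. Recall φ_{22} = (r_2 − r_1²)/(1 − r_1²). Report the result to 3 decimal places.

-0.811

φ_{22} = (r_2 − r_1²) / (1 − r_1²)
r_1² = (0.13)² = 0.0169
Numerator = -0.78 − 0.0169 = -0.7969; denominator = 1 − 0.0169 = 0.9831
φ_{22} = -0.7969 / 0.9831 = -0.811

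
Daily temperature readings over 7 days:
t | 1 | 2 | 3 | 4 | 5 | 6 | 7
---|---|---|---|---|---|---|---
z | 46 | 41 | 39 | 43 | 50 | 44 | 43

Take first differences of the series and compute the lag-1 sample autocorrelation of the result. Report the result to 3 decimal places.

First differences Δz: -5, -2, 4, 7, -6, -1
Mean of differences = -0.5000
Numerator Σ(Δz_t−Δz̄)(Δz_{t+1}−Δz̄) = -4.7500
Denominator Σ(Δz_t−Δz̄)² = 129.5000
r_1(Δz) = -4.7500 / 129.5000 = -0.037

-0.037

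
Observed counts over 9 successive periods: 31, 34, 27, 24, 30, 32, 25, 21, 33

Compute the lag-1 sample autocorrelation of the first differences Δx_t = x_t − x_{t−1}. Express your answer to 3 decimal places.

-0.117

First differences Δx: 3, -7, -3, 6, 2, -7, -4, 12
Mean of differences = 0.2500
Numerator Σ(Δx_t−Δx̄)(Δx_{t+1}−Δx̄) = -36.8125
Denominator Σ(Δx_t−Δx̄)² = 315.5000
r_1(Δx) = -36.8125 / 315.5000 = -0.117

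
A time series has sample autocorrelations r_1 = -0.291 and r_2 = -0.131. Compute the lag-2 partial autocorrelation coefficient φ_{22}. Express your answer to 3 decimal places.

φ_{22} = (r_2 − r_1²) / (1 − r_1²)
r_1² = (-0.291)² = 0.084681
Numerator = -0.131 − 0.0847 = -0.2157; denominator = 1 − 0.0847 = 0.9153
φ_{22} = -0.2157 / 0.9153 = -0.236

-0.236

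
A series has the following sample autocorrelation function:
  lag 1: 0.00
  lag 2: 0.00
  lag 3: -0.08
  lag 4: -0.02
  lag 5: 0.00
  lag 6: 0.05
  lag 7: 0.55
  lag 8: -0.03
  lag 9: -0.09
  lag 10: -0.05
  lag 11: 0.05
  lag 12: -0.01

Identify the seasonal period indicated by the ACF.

7

The largest autocorrelation is r_7 = 0.55; the remaining lags stay at or below 0.05.
The dominant spike at lag 7 indicates a seasonal period of 7.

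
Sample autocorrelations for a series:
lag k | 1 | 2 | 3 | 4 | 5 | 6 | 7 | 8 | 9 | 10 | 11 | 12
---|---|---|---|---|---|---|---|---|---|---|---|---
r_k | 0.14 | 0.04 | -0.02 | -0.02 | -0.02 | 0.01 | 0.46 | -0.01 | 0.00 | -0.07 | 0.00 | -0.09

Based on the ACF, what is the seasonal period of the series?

The largest autocorrelation is r_7 = 0.46; the remaining lags stay at or below 0.14.
The dominant spike at lag 7 indicates a seasonal period of 7.

7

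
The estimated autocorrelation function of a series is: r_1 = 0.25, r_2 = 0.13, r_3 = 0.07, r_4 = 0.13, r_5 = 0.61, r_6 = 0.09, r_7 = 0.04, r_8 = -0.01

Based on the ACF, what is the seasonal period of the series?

The largest autocorrelation is r_5 = 0.61; the remaining lags stay at or below 0.25. The elevated value at lag 1 (0.25), dropping to 0.13 at lag 2, reflects decaying short-term dependence rather than seasonality.
The dominant spike at lag 5 indicates a seasonal period of 5.

5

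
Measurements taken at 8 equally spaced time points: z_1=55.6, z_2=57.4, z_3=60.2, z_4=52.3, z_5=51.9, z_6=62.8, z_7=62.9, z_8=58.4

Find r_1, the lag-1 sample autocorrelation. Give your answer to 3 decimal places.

Mean z̄ = (55.6 + 57.4 + 60.2 + 52.3 + 51.9 + 62.8 + 62.9 + 58.4)/8 = 57.6875
Deviations from mean: -2.0875, -0.2875, 2.5125, -5.3875, -5.7875, 5.1125, 5.2125, 0.7125
Numerator Σ_{t=1}^{7}(z_t−z̄)(z_{t+1}−z̄) = 18.2961
Denominator Σ(z_t−z̄)² = 127.0888
r_1 = 18.2961 / 127.0888 = 0.144

0.144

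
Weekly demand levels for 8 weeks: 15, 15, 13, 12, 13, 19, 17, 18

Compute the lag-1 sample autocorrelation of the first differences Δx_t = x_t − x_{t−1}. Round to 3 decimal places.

First differences Δx: 0, -2, -1, 1, 6, -2, 1
Mean of differences = 0.4286
Numerator Σ(Δx_t−Δx̄)(Δx_{t+1}−Δx̄) = -8.0408
Denominator Σ(Δx_t−Δx̄)² = 45.7143
r_1(Δx) = -8.0408 / 45.7143 = -0.176

-0.176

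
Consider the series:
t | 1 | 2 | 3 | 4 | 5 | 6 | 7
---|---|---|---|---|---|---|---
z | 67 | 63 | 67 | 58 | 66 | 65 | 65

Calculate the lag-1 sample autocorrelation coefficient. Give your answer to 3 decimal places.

-0.549

Mean z̄ = (67 + 63 + 67 + 58 + 66 + 65 + 65)/7 = 64.4286
Numerator Σ_{t=1}^{6}(z_t−z̄)(z_{t+1}−z̄) = -32.7551
Denominator Σ(z_t−z̄)² = 59.7143
r_1 = -32.7551 / 59.7143 = -0.549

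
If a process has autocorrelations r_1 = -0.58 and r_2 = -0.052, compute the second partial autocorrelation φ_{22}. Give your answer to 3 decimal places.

φ_{22} = (r_2 − r_1²) / (1 − r_1²)
r_1² = (-0.58)² = 0.3364
Numerator = -0.052 − 0.3364 = -0.3884; denominator = 1 − 0.3364 = 0.6636
φ_{22} = -0.3884 / 0.6636 = -0.585

-0.585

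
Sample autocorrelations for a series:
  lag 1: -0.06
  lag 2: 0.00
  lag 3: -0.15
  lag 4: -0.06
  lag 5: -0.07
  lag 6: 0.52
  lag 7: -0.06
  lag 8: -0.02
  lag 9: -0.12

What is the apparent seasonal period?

6

The largest autocorrelation is r_6 = 0.52; the remaining lags stay at or below 0.00.
The dominant spike at lag 6 indicates a seasonal period of 6.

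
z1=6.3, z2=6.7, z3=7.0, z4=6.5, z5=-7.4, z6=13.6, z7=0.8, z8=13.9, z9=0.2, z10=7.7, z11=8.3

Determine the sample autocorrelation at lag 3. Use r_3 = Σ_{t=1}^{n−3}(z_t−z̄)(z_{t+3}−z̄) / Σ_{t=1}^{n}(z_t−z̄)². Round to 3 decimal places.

-0.393

Mean z̄ = (6.3 + 6.7 + 7.0 + 6.5 − 7.4 + 13.6 + 0.8 + 13.9 + 0.2 + 7.7 + 8.3)/11 = 5.7818
Numerator Σ_{t=1}^{8}(z_t−z̄)(z_{t+3}−z̄) = -145.5501
Denominator Σ(z_t−z̄)² = 369.8964
r_3 = -145.5501 / 369.8964 = -0.393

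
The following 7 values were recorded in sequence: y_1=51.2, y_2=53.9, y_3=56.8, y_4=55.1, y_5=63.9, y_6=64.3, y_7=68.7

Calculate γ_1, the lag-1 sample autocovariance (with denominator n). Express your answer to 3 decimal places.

Mean ȳ = (51.2 + 53.9 + 56.8 + 55.1 + 63.9 + 64.3 + 68.7)/7 = 59.1286
Σ_{t=1}^{6}(y_t−ȳ)(y_{t+1}−ȳ) = 117.9620
γ_1 = 117.9620 / 7 = 16.852

16.852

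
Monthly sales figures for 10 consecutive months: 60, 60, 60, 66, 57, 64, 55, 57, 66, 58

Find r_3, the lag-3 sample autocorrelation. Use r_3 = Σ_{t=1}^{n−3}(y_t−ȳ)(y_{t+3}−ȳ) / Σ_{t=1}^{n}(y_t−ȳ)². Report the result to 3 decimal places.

0.090

Mean ȳ = (60 + 60 + 60 + 66 + 57 + 64 + 55 + 57 + 66 + 58)/10 = 60.3000
Σ(y_t−ȳ)(y_{t+3}−ȳ) = (-1.7100) + (0.9900) + (-1.1100) + (-30.2100) + (10.8900) + (21.0900) + (12.1900) = 12.1300
Denominator Σ(y_t−ȳ)² = 134.1000
r_3 = 12.1300 / 134.1000 = 0.090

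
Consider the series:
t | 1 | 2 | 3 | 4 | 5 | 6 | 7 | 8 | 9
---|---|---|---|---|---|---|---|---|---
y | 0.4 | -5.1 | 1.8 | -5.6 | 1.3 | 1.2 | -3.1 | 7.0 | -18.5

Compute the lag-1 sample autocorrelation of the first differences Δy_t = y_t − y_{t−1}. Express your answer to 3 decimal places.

First differences Δy: -5.5, 6.9, -7.4, 6.9, -0.1, -4.3, 10.1, -25.5
Mean of differences = -2.3625
Numerator Σ(Δy_t−Δȳ)(Δy_{t+1}−Δȳ) = -418.3052
Denominator Σ(Δy_t−Δȳ)² = 906.3388
r_1(Δy) = -418.3052 / 906.3388 = -0.462

-0.462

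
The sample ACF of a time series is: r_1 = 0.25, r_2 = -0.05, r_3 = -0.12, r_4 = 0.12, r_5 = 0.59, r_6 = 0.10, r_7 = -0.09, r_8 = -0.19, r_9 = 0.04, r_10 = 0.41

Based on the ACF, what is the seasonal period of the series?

The largest autocorrelation is r_5 = 0.59, with a weaker echo at lag 10 (0.41); the remaining lags stay at or below 0.25.
The dominant spike at lag 5 indicates a seasonal period of 5.

5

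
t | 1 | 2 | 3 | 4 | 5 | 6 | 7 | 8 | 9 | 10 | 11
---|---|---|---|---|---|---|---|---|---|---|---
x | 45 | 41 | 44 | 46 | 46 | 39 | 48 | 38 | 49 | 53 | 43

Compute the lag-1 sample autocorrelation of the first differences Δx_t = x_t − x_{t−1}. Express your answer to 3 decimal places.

First differences Δx: -4, 3, 2, 0, -7, 9, -10, 11, 4, -10
Mean of differences = -0.2000
Numerator Σ(Δx_t−Δx̄)(Δx_{t+1}−Δx̄) = -262.6400
Denominator Σ(Δx_t−Δx̄)² = 495.6000
r_1(Δx) = -262.6400 / 495.6000 = -0.530

-0.530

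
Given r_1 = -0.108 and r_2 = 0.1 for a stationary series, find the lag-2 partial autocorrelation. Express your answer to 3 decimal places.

0.089

φ_{22} = (r_2 − r_1²) / (1 − r_1²)
r_1² = (-0.108)² = 0.011664
Numerator = 0.1 − 0.0117 = 0.0883; denominator = 1 − 0.0117 = 0.9883
φ_{22} = 0.0883 / 0.9883 = 0.089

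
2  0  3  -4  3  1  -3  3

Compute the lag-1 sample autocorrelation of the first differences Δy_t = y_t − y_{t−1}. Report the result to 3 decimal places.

-0.633

First differences Δy: -2, 3, -7, 7, -2, -4, 6
Mean of differences = 0.1429
Numerator Σ(Δy_t−Δȳ)(Δy_{t+1}−Δȳ) = -105.5918
Denominator Σ(Δy_t−Δȳ)² = 166.8571
r_1(Δy) = -105.5918 / 166.8571 = -0.633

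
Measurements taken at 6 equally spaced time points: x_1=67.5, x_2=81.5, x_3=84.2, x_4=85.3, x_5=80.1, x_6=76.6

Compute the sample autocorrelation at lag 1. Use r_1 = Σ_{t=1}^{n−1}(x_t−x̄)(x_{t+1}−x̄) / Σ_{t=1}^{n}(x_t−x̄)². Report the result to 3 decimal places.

0.086

Mean x̄ = (67.5 + 81.5 + 84.2 + 85.3 + 80.1 + 76.6)/6 = 79.2000
Σ(x_t−x̄)(x_{t+1}−x̄) = (-26.9100) + (11.5000) + (30.5000) + (5.4900) + (-2.3400) = 18.2400
Denominator Σ(x_t−x̄)² = 211.9600
r_1 = 18.2400 / 211.9600 = 0.086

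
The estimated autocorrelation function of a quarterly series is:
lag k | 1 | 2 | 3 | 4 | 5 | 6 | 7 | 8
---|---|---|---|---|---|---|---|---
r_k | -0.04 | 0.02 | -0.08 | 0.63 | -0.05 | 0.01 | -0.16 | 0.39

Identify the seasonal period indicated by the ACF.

The largest autocorrelation is r_4 = 0.63, with a weaker echo at lag 8 (0.39); the remaining lags stay at or below 0.02.
The dominant spike at lag 4 indicates a seasonal period of 4.

4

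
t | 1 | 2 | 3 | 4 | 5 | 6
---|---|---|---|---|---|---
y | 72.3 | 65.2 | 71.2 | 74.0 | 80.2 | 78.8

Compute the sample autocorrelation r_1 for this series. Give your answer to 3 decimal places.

Mean ȳ = (72.3 + 65.2 + 71.2 + 74.0 + 80.2 + 78.8)/6 = 73.6167
Deviations from mean: -1.3167, -8.4167, -2.4167, 0.3833, 6.5833, 5.1833
Σ(y_t−ȳ)(y_{t+1}−ȳ) = (11.0819) + (20.3403) + (-0.9264) + (2.5236) + (34.1236) = 67.1431
Denominator Σ(y_t−ȳ)² = 148.7683
r_1 = 67.1431 / 148.7683 = 0.451

0.451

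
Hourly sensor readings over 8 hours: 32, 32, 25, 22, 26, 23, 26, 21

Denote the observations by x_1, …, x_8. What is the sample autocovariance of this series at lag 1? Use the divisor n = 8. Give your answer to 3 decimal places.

Mean x̄ = (32 + 32 + 25 + 22 + 26 + 23 + 26 + 21)/8 = 25.8750
Σ_{t=1}^{7}(x_t−x̄)(x_{t+1}−x̄) = 33.7344
γ_1 = 33.7344 / 8 = 4.217

4.217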